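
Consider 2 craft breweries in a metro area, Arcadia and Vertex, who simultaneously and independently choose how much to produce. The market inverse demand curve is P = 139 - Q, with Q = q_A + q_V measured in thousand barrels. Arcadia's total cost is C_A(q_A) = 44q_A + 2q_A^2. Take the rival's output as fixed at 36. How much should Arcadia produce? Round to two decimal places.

With the rival's output fixed at 36, Arcadia's profit is π_A = (139 - 36 - q_A)q_A - (44q_A + 2q_A²) = (103 - q_A)q_A - (44q_A + 2q_A²).
∂π_A/∂q_A = 59 - 6q_A = 0, so q_A = 59/6.

9.83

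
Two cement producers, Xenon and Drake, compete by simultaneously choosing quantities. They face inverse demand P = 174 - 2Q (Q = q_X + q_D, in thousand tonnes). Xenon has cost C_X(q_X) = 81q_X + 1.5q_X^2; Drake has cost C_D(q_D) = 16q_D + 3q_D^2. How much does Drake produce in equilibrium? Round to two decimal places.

13.94

Xenon's profit: π_X = (174 - 2Q)q_X - (81q_X + (3/2)q_X²). Setting ∂π_X/∂q_X = 0: 93 - 7q_X - 2(q_D) = 0.
Drake's first-order condition: 158 - 10q_D - 2(q_X) = 0.
Rearranging gives the reaction functions q_X = (93 - 2q_D)/7 and q_D = (158 - 2q_X)/10.
Solving the pair: q_X = 307/33, q_D = 460/33.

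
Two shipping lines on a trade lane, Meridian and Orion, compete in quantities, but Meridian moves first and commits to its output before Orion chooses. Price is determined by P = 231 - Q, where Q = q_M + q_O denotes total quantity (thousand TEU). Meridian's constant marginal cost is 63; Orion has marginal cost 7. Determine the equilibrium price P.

The follower Orion best-responds to any q_M: π_O = (231 - Q)q_O - 7q_O.
Follower FOC: 224 - q_M - 2q_O = 0, so q_O(q_M) = (224 - q_M)/2.
Meridian substitutes q_O(q_M) into its own profit: π_M = q_M(231 - q_M - (224 - q_M)/2) - 63q_M = (119 - (1/2)q_M)q_M - 63q_M.
Leader FOC: 56 - q_M = 0, so q_M = 56.
Then q_O = (224 - 56)/2 = 84.
Total output Q = 140, so price P = 231 - 140 = 91.

91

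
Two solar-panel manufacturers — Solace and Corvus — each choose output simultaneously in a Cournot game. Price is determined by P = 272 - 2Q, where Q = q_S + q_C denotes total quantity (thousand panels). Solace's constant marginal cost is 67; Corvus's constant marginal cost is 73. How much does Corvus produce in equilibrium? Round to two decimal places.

32.17

Solace's profit: π_S = (272 - 2Q)q_S - (67q_S). Setting ∂π_S/∂q_S = 0: 205 - 4q_S - 2(q_C) = 0.
Corvus's first-order condition: 199 - 4q_C - 2(q_S) = 0.
So q_S = (205 - 2q_C)/4 and q_C = (199 - 2q_S)/4.
Substituting one into the other gives q_S = 211/6 and q_C = 193/6.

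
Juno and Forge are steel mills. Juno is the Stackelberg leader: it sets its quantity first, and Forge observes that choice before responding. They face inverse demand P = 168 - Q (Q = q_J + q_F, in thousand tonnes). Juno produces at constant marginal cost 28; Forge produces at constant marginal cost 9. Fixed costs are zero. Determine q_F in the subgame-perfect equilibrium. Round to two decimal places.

49.25

The follower Forge best-responds to any q_J: π_F = (168 - Q)q_F - 9q_F.
Follower FOC: 159 - q_J - 2q_F = 0, so q_F(q_J) = (159 - q_J)/2.
The leader anticipates this reaction. Substituting into P = 168 - Q gives P = 177/2 - (1/2)q_J, so π_J = (177/2 - (1/2)q_J)q_J - 28q_J.
Leader FOC: 121/2 - q_J = 0, so q_J = 121/2.
Then q_F = (159 - 121/2)/2 = 197/4.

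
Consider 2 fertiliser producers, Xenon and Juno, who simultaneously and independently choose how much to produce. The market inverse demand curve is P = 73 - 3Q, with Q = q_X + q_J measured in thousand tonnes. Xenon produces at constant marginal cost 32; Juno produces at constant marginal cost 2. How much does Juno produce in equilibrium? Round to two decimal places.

Xenon's profit: π_X = (73 - 3Q)q_X - (32q_X). Setting ∂π_X/∂q_X = 0: 41 - 6q_X - 3(q_J) = 0.
Juno's first-order condition: 71 - 6q_J - 3(q_X) = 0.
Rearranging gives the reaction functions q_X = (41 - 3q_J)/6 and q_J = (71 - 3q_X)/6.
Solving the pair: q_X = 11/9, q_J = 101/9.

11.22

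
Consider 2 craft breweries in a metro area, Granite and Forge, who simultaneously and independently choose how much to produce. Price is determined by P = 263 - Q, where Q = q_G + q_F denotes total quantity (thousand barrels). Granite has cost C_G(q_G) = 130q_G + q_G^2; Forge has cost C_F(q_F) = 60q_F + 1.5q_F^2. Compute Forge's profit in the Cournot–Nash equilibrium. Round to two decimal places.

Granite's profit: π_G = (263 - Q)q_G - (130q_G + q_G²). Setting ∂π_G/∂q_G = 0: 133 - 4q_G - (q_F) = 0.
Forge's profit: π_F = (263 - Q)q_F - (60q_F + (3/2)q_F²). Setting ∂π_F/∂q_F = 0: 203 - 5q_F - (q_G) = 0.
Rearranging gives the reaction functions q_G = (133 - q_F)/4 and q_F = (203 - q_G)/5.
Substituting one into the other gives q_G = 462/19 and q_F = 679/19.
Price P = 263 - 1141/19 = 202.9474.
Forge's profit: 202.9474·(679/19) - 60·(679/19) - (3/2)(679/19)² = 3192.8047.

3192.80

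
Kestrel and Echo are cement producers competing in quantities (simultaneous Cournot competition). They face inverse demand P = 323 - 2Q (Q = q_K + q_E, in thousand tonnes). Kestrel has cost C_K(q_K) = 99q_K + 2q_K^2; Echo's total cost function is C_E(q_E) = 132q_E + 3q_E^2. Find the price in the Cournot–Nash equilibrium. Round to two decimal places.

Kestrel's profit: π_K = (323 - 2Q)q_K - (99q_K + 2q_K²). Setting ∂π_K/∂q_K = 0: 224 - 8q_K - 2(q_E) = 0.
Echo's profit: π_E = (323 - 2Q)q_E - (132q_E + 3q_E²). Setting ∂π_E/∂q_E = 0: 191 - 10q_E - 2(q_K) = 0.
So q_K = (224 - 2q_E)/8 and q_E = (191 - 2q_K)/10.
Solving the pair: q_K = 929/38, q_E = 270/19.
Total output Q = 1469/38, so price P = 323 - 2·(1469/38) = 245.6842.

245.68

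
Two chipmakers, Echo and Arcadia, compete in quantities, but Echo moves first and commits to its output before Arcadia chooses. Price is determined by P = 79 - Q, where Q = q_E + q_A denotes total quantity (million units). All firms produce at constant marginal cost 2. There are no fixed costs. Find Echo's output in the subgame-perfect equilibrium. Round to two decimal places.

The follower Arcadia best-responds to any q_E: π_A = (79 - Q)q_A - 2q_A.
Follower FOC: 77 - q_E - 2q_A = 0, so q_A(q_E) = (77 - q_E)/2.
Echo substitutes q_A(q_E) into its own profit: π_E = q_E(79 - q_E - (77 - q_E)/2) - 2q_E = (81/2 - (1/2)q_E)q_E - 2q_E.
Maximising: ∂π_E/∂q_E = 77/2 - q_E = 0, giving q_E = 77/2.
Then q_A = (77 - 77/2)/2 = 77/4.

38.50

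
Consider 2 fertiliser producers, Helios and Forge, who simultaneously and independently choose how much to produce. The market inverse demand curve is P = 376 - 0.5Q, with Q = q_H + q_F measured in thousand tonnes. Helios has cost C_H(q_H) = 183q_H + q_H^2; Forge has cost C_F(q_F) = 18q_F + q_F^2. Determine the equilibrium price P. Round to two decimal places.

Helios's profit: π_H = (376 - 0.5Q)q_H - (183q_H + q_H²). Setting ∂π_H/∂q_H = 0: 193 - 3q_H - (1/2)(q_F) = 0.
Forge's first-order condition: 358 - 3q_F - (1/2)(q_H) = 0.
Rearranging gives the reaction functions q_H = (193 - (1/2)q_F)/3 and q_F = (358 - (1/2)q_H)/3.
Substituting one into the other gives q_H = 320/7 and q_F = 782/7.
Total output Q = 1102/7, so price P = 376 - (1/2)·(1102/7) = 297.2857.

297.29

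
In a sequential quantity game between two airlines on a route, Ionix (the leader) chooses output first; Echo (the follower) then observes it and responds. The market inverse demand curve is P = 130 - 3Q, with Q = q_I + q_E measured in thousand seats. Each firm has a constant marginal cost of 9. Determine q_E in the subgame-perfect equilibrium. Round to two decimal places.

10.08

The follower Echo best-responds to any q_I: π_E = (130 - 3Q)q_E - 9q_E.
∂π_E/∂q_E = 121 - 3q_I - 6q_E = 0 gives the reaction function q_E = (121 - 3q_I)/6.
The leader anticipates this reaction. Substituting into P = 130 - 3Q gives P = 139/2 - (3/2)q_I, so π_I = (139/2 - (3/2)q_I)q_I - 9q_I.
Leader FOC: 121/2 - 3q_I = 0, so q_I = 121/6.
Then q_E = (121 - 3·(121/6))/6 = 121/12.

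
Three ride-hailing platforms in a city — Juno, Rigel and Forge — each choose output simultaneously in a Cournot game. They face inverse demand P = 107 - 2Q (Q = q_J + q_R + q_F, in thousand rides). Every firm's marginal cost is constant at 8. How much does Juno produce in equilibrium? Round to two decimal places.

12.38

Each firm earns π_i = (107 - 2Q)q_i - 8q_i.
First-order condition (treating rivals' output as given): 99 - 4q_i - 2·Σ_{j≠i} q_j = 0.
By symmetry each firm produces the same amount; substituting Σ_{j≠i} q_j = 2q_i yields q_i = 99/8.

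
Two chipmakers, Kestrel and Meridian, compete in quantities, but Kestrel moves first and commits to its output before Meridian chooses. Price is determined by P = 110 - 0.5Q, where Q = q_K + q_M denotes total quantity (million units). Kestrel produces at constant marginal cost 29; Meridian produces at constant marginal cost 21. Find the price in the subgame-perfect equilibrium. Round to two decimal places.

47.25

Solve by backward induction. Given q_K, the follower Meridian maximises π_M = (110 - (1/2)q_K - (1/2)q_M)q_M - 21q_M.
∂π_M/∂q_M = 89 - (1/2)q_K - q_M = 0 gives the reaction function q_M = (89 - (1/2)q_K).
The leader anticipates this reaction. Substituting into P = 110 - 0.5Q gives P = 131/2 - (1/4)q_K, so π_K = (131/2 - (1/4)q_K)q_K - 29q_K.
The leader's first-order condition 73/2 - (1/2)q_K = 0 yields q_K = 73.
Then q_M = (89 - (1/2)·73) = 105/2.
Total output Q = 251/2, so price P = 110 - (1/2)·(251/2) = 189/4.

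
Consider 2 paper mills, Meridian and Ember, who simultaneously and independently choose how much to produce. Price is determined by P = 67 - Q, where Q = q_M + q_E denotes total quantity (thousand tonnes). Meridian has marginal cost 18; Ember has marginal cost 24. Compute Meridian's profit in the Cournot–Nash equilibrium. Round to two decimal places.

Meridian's profit: π_M = (67 - Q)q_M - (18q_M). Setting ∂π_M/∂q_M = 0: 49 - 2q_M - (q_E) = 0.
Ember's first-order condition: 43 - 2q_E - (q_M) = 0.
So q_M = (49 - q_E)/2 and q_E = (43 - q_M)/2.
Solving the pair: q_M = 55/3, q_E = 37/3.
Price P = 67 - 92/3 = 109/3.
Meridian's profit: (109/3 - 18)·(55/3) = 336.1111.

336.11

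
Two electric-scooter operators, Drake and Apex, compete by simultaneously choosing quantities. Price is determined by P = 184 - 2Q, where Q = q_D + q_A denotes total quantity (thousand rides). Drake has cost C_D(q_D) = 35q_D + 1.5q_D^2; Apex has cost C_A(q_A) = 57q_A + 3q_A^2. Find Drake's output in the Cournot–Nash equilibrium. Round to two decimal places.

Drake's profit: π_D = (184 - 2Q)q_D - (35q_D + (3/2)q_D²). Setting ∂π_D/∂q_D = 0: 149 - 7q_D - 2(q_A) = 0.
Apex's profit: π_A = (184 - 2Q)q_A - (57q_A + 3q_A²). Setting ∂π_A/∂q_A = 0: 127 - 10q_A - 2(q_D) = 0.
Rearranging gives the reaction functions q_D = (149 - 2q_A)/7 and q_A = (127 - 2q_D)/10.
Substituting one into the other gives q_D = 206/11 and q_A = 197/22.

18.73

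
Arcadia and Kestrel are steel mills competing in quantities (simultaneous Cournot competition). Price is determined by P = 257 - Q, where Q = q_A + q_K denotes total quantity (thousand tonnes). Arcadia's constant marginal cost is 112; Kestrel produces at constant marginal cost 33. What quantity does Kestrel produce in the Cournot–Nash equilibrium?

101

Arcadia's profit: π_A = (257 - Q)q_A - (112q_A). Setting ∂π_A/∂q_A = 0: 145 - 2q_A - (q_K) = 0.
Kestrel's profit: π_K = (257 - Q)q_K - (33q_K). Setting ∂π_K/∂q_K = 0: 224 - 2q_K - (q_A) = 0.
Rearranging gives the reaction functions q_A = (145 - q_K)/2 and q_K = (224 - q_A)/2.
Solving the pair: q_A = 22, q_K = 101.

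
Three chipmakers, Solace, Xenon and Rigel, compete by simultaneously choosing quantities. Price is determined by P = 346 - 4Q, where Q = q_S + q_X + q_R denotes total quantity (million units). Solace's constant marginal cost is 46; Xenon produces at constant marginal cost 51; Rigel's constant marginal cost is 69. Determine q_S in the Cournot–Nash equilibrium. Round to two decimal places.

20.50

Solace's profit: π_S = (346 - 4Q)q_S - (46q_S). Setting ∂π_S/∂q_S = 0: 300 - 8q_S - 4(q_X + q_R) = 0.
Xenon's first-order condition: 295 - 8q_X - 4(q_S + q_R) = 0.
Rigel's profit: π_R = (346 - 4Q)q_R - (69q_R). Setting ∂π_R/∂q_R = 0: 277 - 8q_R - 4(q_S + q_X) = 0.
Adding the 3 conditions: 872 − 8Q − 8Q = 0, i.e. Q = 109/2.
Back-substituting: q_S = (300 − 218)/4 = 41/2, q_X = (295 − 218)/4 = 77/4, q_R = (277 − 218)/4 = 59/4.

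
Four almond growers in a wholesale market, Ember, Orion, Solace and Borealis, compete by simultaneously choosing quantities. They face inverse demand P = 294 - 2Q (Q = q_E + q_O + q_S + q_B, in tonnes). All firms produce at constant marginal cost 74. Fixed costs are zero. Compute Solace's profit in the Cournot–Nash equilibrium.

Each firm earns π_i = (294 - 2Q)q_i - 74q_i.
First-order condition (treating rivals' output as given): 220 - 4q_i - 2·Σ_{j≠i} q_j = 0.
By symmetry each firm produces the same amount; substituting Σ_{j≠i} q_j = 3q_i yields q_i = 220/10 = 22.
Price P = 294 - 2·88 = 118.
Solace's profit: (118 - 74)·22 = 968.

968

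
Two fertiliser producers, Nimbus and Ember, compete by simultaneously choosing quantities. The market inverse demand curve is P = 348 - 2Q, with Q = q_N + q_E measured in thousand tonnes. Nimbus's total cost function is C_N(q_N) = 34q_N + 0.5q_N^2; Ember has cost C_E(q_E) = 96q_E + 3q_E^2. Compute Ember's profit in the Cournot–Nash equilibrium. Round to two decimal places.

943.82

Nimbus's profit: π_N = (348 - 2Q)q_N - (34q_N + (1/2)q_N²). Setting ∂π_N/∂q_N = 0: 314 - 5q_N - 2(q_E) = 0.
Ember's first-order condition: 252 - 10q_E - 2(q_N) = 0.
Rearranging gives the reaction functions q_N = (314 - 2q_E)/5 and q_E = (252 - 2q_N)/10.
Solving the pair: q_N = 1318/23, q_E = 316/23.
Price P = 348 - 2·(1634/23) = 205.9130.
Ember's profit: 205.9130·(316/23) - 96·(316/23) - 3(316/23)² = 943.8185.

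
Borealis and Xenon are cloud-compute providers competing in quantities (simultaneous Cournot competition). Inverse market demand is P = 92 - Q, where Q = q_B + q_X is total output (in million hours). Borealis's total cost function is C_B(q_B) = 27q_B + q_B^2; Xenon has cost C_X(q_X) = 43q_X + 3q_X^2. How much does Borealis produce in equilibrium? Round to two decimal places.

Borealis's profit: π_B = (92 - Q)q_B - (27q_B + q_B²). Setting ∂π_B/∂q_B = 0: 65 - 4q_B - (q_X) = 0.
Xenon's profit: π_X = (92 - Q)q_X - (43q_X + 3q_X²). Setting ∂π_X/∂q_X = 0: 49 - 8q_X - (q_B) = 0.
So q_B = (65 - q_X)/4 and q_X = (49 - q_B)/8.
Solving the pair: q_B = 471/31, q_X = 131/31.

15.19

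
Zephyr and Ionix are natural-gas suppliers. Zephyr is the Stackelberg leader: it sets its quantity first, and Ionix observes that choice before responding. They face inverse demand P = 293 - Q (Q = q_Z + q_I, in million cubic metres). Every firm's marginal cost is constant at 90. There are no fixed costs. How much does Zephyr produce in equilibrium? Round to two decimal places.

Solve by backward induction. Given q_Z, the follower Ionix maximises π_I = (293 - q_Z - q_I)q_I - 90q_I.
Follower FOC: 203 - q_Z - 2q_I = 0, so q_I(q_Z) = (203 - q_Z)/2.
Zephyr substitutes q_I(q_Z) into its own profit: π_Z = q_Z(293 - q_Z - (203 - q_Z)/2) - 90q_Z = (383/2 - (1/2)q_Z)q_Z - 90q_Z.
Leader FOC: 203/2 - q_Z = 0, so q_Z = 203/2.
Then q_I = (203 - 203/2)/2 = 203/4.

101.50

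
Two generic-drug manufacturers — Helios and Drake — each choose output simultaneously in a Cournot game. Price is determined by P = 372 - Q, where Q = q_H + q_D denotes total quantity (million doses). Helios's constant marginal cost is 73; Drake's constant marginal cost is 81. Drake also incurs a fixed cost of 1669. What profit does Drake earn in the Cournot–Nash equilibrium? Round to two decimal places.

7229.78

Helios's profit: π_H = (372 - Q)q_H - (73q_H). Setting ∂π_H/∂q_H = 0: 299 - 2q_H - (q_D) = 0.
Drake's first-order condition: 291 - 2q_D - (q_H) = 0.
Rearranging gives the reaction functions q_H = (299 - q_D)/2 and q_D = (291 - q_H)/2.
Substituting one into the other gives q_H = 307/3 and q_D = 283/3.
Price P = 372 - 590/3 = 526/3.
Drake's profit: (526/3 - 81)·(283/3) - 1669 = 7229.7778.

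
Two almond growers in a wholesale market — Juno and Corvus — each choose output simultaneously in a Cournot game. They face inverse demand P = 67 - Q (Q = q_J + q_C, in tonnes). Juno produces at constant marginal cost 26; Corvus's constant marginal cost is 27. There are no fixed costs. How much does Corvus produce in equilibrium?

Juno's profit: π_J = (67 - Q)q_J - (26q_J). Setting ∂π_J/∂q_J = 0: 41 - 2q_J - (q_C) = 0.
Corvus's profit: π_C = (67 - Q)q_C - (27q_C). Setting ∂π_C/∂q_C = 0: 40 - 2q_C - (q_J) = 0.
Best responses: q_J = (41 - q_C)/2, q_C = (40 - q_J)/2.
Substituting one into the other gives q_J = 14 and q_C = 13.

13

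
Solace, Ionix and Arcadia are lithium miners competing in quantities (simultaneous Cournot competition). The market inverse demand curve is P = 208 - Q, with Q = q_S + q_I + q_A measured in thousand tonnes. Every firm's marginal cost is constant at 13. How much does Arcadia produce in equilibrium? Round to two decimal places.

48.75

Each firm earns π_i = (208 - Q)q_i - 13q_i.
First-order condition (treating rivals' output as given): 195 - 2q_i - Σ_{j≠i} q_j = 0.
By symmetry each firm produces the same amount; substituting Σ_{j≠i} q_j = 2q_i yields q_i = 195/4.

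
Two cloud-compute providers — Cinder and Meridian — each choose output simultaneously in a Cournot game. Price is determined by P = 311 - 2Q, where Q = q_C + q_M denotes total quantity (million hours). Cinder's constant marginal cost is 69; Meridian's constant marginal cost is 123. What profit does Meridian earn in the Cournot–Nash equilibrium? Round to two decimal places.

Cinder's profit: π_C = (311 - 2Q)q_C - (69q_C). Setting ∂π_C/∂q_C = 0: 242 - 4q_C - 2(q_M) = 0.
Meridian's first-order condition: 188 - 4q_M - 2(q_C) = 0.
So q_C = (242 - 2q_M)/4 and q_M = (188 - 2q_C)/4.
Substituting one into the other gives q_C = 148/3 and q_M = 67/3.
Price P = 311 - 2·(215/3) = 503/3.
Meridian's profit: (503/3 - 123)·(67/3) = 997.5556.

997.56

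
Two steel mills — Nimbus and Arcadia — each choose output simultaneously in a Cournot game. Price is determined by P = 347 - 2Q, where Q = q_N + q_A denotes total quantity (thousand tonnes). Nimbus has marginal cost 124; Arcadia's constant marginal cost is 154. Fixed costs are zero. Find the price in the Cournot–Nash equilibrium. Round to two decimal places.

Nimbus's profit: π_N = (347 - 2Q)q_N - (124q_N). Setting ∂π_N/∂q_N = 0: 223 - 4q_N - 2(q_A) = 0.
Arcadia's profit: π_A = (347 - 2Q)q_A - (154q_A). Setting ∂π_A/∂q_A = 0: 193 - 4q_A - 2(q_N) = 0.
Rearranging gives the reaction functions q_N = (223 - 2q_A)/4 and q_A = (193 - 2q_N)/4.
Substituting one into the other gives q_N = 253/6 and q_A = 163/6.
Total output Q = 208/3, so price P = 347 - 2·(208/3) = 625/3.

208.33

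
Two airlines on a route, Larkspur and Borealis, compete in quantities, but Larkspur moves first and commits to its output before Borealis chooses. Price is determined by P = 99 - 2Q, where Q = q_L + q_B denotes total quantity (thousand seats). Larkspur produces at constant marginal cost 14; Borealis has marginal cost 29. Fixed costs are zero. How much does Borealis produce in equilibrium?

5

The follower Borealis best-responds to any q_L: π_B = (99 - 2Q)q_B - 29q_B.
Follower FOC: 70 - 2q_L - 4q_B = 0, so q_B(q_L) = (70 - 2q_L)/4.
The leader anticipates this reaction. Substituting into P = 99 - 2Q gives P = 64 - q_L, so π_L = (64 - q_L)q_L - 14q_L.
Leader FOC: 50 - 2q_L = 0, so q_L = 25.
Then q_B = (70 - 2·25)/4 = 5.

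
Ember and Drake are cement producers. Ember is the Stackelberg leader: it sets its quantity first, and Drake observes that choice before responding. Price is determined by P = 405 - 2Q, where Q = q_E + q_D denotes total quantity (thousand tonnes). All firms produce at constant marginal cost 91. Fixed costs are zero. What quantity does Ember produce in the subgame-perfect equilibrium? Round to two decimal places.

78.50

The follower Drake best-responds to any q_E: π_D = (405 - 2Q)q_D - 91q_D.
Setting the follower's marginal profit to zero, 314 - 2q_E - 4q_D = 0, i.e. q_D = (314 - 2q_E)/4.
Ember substitutes q_D(q_E) into its own profit: π_E = q_E(405 - 2q_E - (314 - 2q_E)/2) - 91q_E = (248 - q_E)q_E - 91q_E.
The leader's first-order condition 157 - 2q_E = 0 yields q_E = 157/2.
Then q_D = (314 - 2·(157/2))/4 = 157/4.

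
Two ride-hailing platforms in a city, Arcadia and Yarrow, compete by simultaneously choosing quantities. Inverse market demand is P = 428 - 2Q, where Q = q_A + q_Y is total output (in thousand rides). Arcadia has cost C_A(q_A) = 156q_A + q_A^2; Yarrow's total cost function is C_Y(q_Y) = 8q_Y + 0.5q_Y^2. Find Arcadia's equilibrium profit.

Arcadia's profit: π_A = (428 - 2Q)q_A - (156q_A + q_A²). Setting ∂π_A/∂q_A = 0: 272 - 6q_A - 2(q_Y) = 0.
Yarrow's first-order condition: 420 - 5q_Y - 2(q_A) = 0.
Rearranging gives the reaction functions q_A = (272 - 2q_Y)/6 and q_Y = (420 - 2q_A)/5.
Substituting one into the other gives q_A = 20 and q_Y = 76.
Price P = 428 - 2·96 = 236.
Arcadia's profit: 236·20 - 156·20 - 20² = 1200.

1200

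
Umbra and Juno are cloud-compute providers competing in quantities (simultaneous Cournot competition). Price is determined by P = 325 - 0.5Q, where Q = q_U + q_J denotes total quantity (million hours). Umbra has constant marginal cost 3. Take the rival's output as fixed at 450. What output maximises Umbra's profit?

97

With the rival's output fixed at 450, Umbra's profit is π_U = (325 - (1/2)·450 - (1/2)q_U)q_U - (3q_U) = (100 - (1/2)q_U)q_U - (3q_U).
∂π_U/∂q_U = 97 - q_U = 0, so q_U = 97.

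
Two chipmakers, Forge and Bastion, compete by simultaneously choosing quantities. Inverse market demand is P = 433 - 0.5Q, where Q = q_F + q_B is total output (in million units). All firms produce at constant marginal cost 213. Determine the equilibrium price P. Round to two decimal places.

A representative firm's profit is π_i = q_i(433 - 0.5Q) - 213q_i.
First-order condition (treating rivals' output as given): 220 - q_i - (1/2)q_j = 0.
By symmetry each firm produces the same amount; substituting q_j = q_i yields q_i = 220/(3/2) = 440/3.
Total output Q = 880/3, so price P = 433 - (1/2)·(880/3) = 859/3.

286.33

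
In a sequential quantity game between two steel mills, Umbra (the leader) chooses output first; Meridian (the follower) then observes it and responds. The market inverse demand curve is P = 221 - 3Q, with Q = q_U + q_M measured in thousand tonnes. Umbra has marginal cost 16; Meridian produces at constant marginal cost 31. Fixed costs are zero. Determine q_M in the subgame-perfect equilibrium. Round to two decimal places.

Solve by backward induction. Given q_U, the follower Meridian maximises π_M = (221 - 3q_U - 3q_M)q_M - 31q_M.
∂π_M/∂q_M = 190 - 3q_U - 6q_M = 0 gives the reaction function q_M = (190 - 3q_U)/6.
Umbra substitutes q_M(q_U) into its own profit: π_U = q_U(221 - 3q_U - (190 - 3q_U)/2) - 16q_U = (126 - (3/2)q_U)q_U - 16q_U.
The leader's first-order condition 110 - 3q_U = 0 yields q_U = 110/3.
Then q_M = (190 - 3·(110/3))/6 = 40/3.

13.33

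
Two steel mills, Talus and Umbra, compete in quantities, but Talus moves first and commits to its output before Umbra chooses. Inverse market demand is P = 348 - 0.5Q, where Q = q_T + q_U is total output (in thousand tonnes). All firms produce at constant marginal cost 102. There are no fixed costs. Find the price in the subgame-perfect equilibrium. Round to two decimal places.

The follower Umbra best-responds to any q_T: π_U = (348 - 0.5Q)q_U - 102q_U.
Follower FOC: 246 - (1/2)q_T - q_U = 0, so q_U(q_T) = (246 - (1/2)q_T).
Talus substitutes q_U(q_T) into its own profit: π_T = q_T(348 - (1/2)q_T - (246 - (1/2)q_T)/2) - 102q_T = (225 - (1/4)q_T)q_T - 102q_T.
The leader's first-order condition 123 - (1/2)q_T = 0 yields q_T = 246.
Then q_U = (246 - (1/2)·246) = 123.
Total output Q = 369, so price P = 348 - (1/2)·369 = 327/2.

163.50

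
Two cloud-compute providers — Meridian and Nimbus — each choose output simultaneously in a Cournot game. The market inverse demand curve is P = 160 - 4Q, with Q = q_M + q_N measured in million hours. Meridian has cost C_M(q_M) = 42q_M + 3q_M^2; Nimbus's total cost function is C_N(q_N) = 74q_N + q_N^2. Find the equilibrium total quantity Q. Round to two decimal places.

12.65

Meridian's profit: π_M = (160 - 4Q)q_M - (42q_M + 3q_M²). Setting ∂π_M/∂q_M = 0: 118 - 14q_M - 4(q_N) = 0.
Nimbus's profit: π_N = (160 - 4Q)q_N - (74q_N + q_N²). Setting ∂π_N/∂q_N = 0: 86 - 10q_N - 4(q_M) = 0.
Rearranging gives the reaction functions q_M = (118 - 4q_N)/14 and q_N = (86 - 4q_M)/10.
Substituting one into the other gives q_M = 209/31 and q_N = 183/31.
Total output Q = 209/31 + 183/31 = 392/31.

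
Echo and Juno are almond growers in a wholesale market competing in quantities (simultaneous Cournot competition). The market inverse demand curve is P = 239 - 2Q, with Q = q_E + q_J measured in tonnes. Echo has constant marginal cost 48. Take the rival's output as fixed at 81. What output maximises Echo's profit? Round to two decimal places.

7.25

With the rival's output fixed at 81, Echo's profit is π_E = (239 - 2·81 - 2q_E)q_E - (48q_E) = (77 - 2q_E)q_E - (48q_E).
∂π_E/∂q_E = 29 - 4q_E = 0, so q_E = 29/4.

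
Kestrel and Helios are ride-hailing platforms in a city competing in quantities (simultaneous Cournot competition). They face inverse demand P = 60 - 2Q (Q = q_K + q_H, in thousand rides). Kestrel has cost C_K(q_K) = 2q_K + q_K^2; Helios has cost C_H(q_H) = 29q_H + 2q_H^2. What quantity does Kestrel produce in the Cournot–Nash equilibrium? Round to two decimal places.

Kestrel's profit: π_K = (60 - 2Q)q_K - (2q_K + q_K²). Setting ∂π_K/∂q_K = 0: 58 - 6q_K - 2(q_H) = 0.
Helios's first-order condition: 31 - 8q_H - 2(q_K) = 0.
Best responses: q_K = (58 - 2q_H)/6, q_H = (31 - 2q_K)/8.
Substituting one into the other gives q_K = 201/22 and q_H = 35/22.

9.14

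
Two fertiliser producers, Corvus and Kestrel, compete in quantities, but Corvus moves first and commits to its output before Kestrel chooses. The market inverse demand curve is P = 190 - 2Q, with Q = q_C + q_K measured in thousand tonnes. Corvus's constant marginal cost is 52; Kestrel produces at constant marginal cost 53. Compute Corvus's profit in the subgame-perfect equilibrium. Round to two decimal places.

The follower Kestrel best-responds to any q_C: π_K = (190 - 2Q)q_K - 53q_K.
Follower FOC: 137 - 2q_C - 4q_K = 0, so q_K(q_C) = (137 - 2q_C)/4.
Corvus substitutes q_K(q_C) into its own profit: π_C = q_C(190 - 2q_C - (137 - 2q_C)/2) - 52q_C = (243/2 - q_C)q_C - 52q_C.
Maximising: ∂π_C/∂q_C = 139/2 - 2q_C = 0, giving q_C = 139/4.
Then q_K = (137 - 2·(139/4))/4 = 135/8.
Price P = 190 - 2·(413/8) = 347/4.
Corvus's profit: (347/4 - 52)·(139/4) = 1207.5625.

1207.56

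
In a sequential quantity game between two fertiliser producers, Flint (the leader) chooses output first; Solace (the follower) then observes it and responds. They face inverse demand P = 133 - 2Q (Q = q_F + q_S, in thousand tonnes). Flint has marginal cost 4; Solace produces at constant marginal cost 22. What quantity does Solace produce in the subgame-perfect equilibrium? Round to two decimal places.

Solve by backward induction. Given q_F, the follower Solace maximises π_S = (133 - 2q_F - 2q_S)q_S - 22q_S.
∂π_S/∂q_S = 111 - 2q_F - 4q_S = 0 gives the reaction function q_S = (111 - 2q_F)/4.
The leader anticipates this reaction. Substituting into P = 133 - 2Q gives P = 155/2 - q_F, so π_F = (155/2 - q_F)q_F - 4q_F.
Maximising: ∂π_F/∂q_F = 147/2 - 2q_F = 0, giving q_F = 147/4.
Then q_S = (111 - 2·(147/4))/4 = 75/8.

9.38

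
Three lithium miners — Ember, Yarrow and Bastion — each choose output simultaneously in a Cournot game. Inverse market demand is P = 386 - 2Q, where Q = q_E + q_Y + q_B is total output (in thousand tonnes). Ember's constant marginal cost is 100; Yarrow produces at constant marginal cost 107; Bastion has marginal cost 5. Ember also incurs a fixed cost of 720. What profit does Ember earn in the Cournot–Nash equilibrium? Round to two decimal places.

505.13

Ember's profit: π_E = (386 - 2Q)q_E - (100q_E). Setting ∂π_E/∂q_E = 0: 286 - 4q_E - 2(q_Y + q_B) = 0.
Yarrow's profit: π_Y = (386 - 2Q)q_Y - (107q_Y). Setting ∂π_Y/∂q_Y = 0: 279 - 4q_Y - 2(q_E + q_B) = 0.
Bastion's profit: π_B = (386 - 2Q)q_B - (5q_B). Setting ∂π_B/∂q_B = 0: 381 - 4q_B - 2(q_E + q_Y) = 0.
Adding the 3 first-order conditions: 946 − 8Q = 0, so Q = 473/4.
Back-substituting: q_E = (286 − 473/2)/2 = 99/4, q_Y = (279 − 473/2)/2 = 85/4, q_B = (381 − 473/2)/2 = 289/4.
Price P = 386 - 2·(473/4) = 299/2.
Ember's profit: (299/2 - 100)·(99/4) - 720 = 505.1250.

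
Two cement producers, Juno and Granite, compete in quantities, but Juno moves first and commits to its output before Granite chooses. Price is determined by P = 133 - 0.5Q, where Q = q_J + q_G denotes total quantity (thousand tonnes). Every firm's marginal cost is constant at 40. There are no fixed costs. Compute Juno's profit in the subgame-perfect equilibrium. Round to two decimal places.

2162.25

The follower Granite best-responds to any q_J: π_G = (133 - 0.5Q)q_G - 40q_G.
Setting the follower's marginal profit to zero, 93 - (1/2)q_J - q_G = 0, i.e. q_G = (93 - (1/2)q_J).
The leader anticipates this reaction. Substituting into P = 133 - 0.5Q gives P = 173/2 - (1/4)q_J, so π_J = (173/2 - (1/4)q_J)q_J - 40q_J.
Maximising: ∂π_J/∂q_J = 93/2 - (1/2)q_J = 0, giving q_J = 93.
Then q_G = (93 - (1/2)·93) = 93/2.
Price P = 133 - (1/2)·(279/2) = 253/4.
Juno's profit: (253/4 - 40)·93 = 2162.2500.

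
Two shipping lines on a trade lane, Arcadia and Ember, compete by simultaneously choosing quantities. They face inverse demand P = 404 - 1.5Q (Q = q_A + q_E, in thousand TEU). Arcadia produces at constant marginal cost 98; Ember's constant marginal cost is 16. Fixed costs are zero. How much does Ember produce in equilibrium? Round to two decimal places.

Arcadia's profit: π_A = (404 - 1.5Q)q_A - (98q_A). Setting ∂π_A/∂q_A = 0: 306 - 3q_A - (3/2)(q_E) = 0.
Ember's profit: π_E = (404 - 1.5Q)q_E - (16q_E). Setting ∂π_E/∂q_E = 0: 388 - 3q_E - (3/2)(q_A) = 0.
Rearranging gives the reaction functions q_A = (306 - (3/2)q_E)/3 and q_E = (388 - (3/2)q_A)/3.
Solving the pair: q_A = 448/9, q_E = 940/9.

104.44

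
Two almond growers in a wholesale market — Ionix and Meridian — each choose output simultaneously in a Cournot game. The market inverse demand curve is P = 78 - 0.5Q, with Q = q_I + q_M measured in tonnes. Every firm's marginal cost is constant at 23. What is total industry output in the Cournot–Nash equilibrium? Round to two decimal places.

A representative firm's profit is π_i = q_i(78 - 0.5Q) - 23q_i.
Setting ∂π_i/∂q_i = 0 with rivals' quantities fixed: 55 - q_i - (1/2)q_j = 0.
By symmetry each firm produces the same amount; substituting q_j = q_i yields q_i = 55/(3/2) = 110/3.
Total output Q = 110/3 + 110/3 = 220/3.

73.33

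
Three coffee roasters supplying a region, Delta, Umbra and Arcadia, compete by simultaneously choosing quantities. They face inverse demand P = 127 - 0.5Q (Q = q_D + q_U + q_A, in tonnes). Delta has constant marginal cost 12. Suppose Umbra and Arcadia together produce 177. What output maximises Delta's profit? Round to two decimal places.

26.50

With rivals' combined output fixed at 177, Delta's profit is π_D = (127 - (1/2)·177 - (1/2)q_D)q_D - (12q_D) = (77/2 - (1/2)q_D)q_D - (12q_D).
∂π_D/∂q_D = 53/2 - q_D = 0, so q_D = 53/2.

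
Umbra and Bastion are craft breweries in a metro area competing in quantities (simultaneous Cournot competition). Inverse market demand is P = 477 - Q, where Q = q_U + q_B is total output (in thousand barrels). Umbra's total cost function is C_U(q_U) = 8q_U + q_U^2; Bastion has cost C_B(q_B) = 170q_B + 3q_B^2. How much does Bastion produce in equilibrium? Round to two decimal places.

24.48

Umbra's profit: π_U = (477 - Q)q_U - (8q_U + q_U²). Setting ∂π_U/∂q_U = 0: 469 - 4q_U - (q_B) = 0.
Bastion's first-order condition: 307 - 8q_B - (q_U) = 0.
So q_U = (469 - q_B)/4 and q_B = (307 - q_U)/8.
Substituting one into the other gives q_U = 111.1290 and q_B = 759/31.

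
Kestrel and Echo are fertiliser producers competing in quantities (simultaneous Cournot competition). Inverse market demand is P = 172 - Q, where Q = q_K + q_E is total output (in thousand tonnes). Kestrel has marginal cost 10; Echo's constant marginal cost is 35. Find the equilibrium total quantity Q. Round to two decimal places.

99.67

Kestrel's profit: π_K = (172 - Q)q_K - (10q_K). Setting ∂π_K/∂q_K = 0: 162 - 2q_K - (q_E) = 0.
Echo's first-order condition: 137 - 2q_E - (q_K) = 0.
Best responses: q_K = (162 - q_E)/2, q_E = (137 - q_K)/2.
Solving the pair: q_K = 187/3, q_E = 112/3.
Total output Q = 187/3 + 112/3 = 299/3.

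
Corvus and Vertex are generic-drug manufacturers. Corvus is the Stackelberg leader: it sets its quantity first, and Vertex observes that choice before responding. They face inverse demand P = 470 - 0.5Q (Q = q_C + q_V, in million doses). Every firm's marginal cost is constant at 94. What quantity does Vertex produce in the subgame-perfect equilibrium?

188

Solve by backward induction. Given q_C, the follower Vertex maximises π_V = (470 - (1/2)q_C - (1/2)q_V)q_V - 94q_V.
∂π_V/∂q_V = 376 - (1/2)q_C - q_V = 0 gives the reaction function q_V = (376 - (1/2)q_C).
Corvus substitutes q_V(q_C) into its own profit: π_C = q_C(470 - (1/2)q_C - (376 - (1/2)q_C)/2) - 94q_C = (282 - (1/4)q_C)q_C - 94q_C.
The leader's first-order condition 188 - (1/2)q_C = 0 yields q_C = 376.
Then q_V = (376 - (1/2)·376) = 188.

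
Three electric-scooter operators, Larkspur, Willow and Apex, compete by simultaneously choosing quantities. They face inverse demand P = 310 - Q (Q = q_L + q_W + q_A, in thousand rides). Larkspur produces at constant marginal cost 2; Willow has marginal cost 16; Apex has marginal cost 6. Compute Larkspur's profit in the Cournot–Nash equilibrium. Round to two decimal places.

6642.25

Larkspur's profit: π_L = (310 - Q)q_L - (2q_L). Setting ∂π_L/∂q_L = 0: 308 - 2q_L - (q_W + q_A) = 0.
Willow's first-order condition: 294 - 2q_W - (q_L + q_A) = 0.
Apex's first-order condition: 304 - 2q_A - (q_L + q_W) = 0.
Summing all 3 equations gives 906 − 4Q = 0, hence Q = 453/2.
Back-substituting: q_L = (308 − 453/2) = 163/2, q_W = (294 − 453/2) = 135/2, q_A = (304 − 453/2) = 155/2.
Price P = 310 - 453/2 = 167/2.
Larkspur's profit: (167/2 - 2)·(163/2) = 6642.2500.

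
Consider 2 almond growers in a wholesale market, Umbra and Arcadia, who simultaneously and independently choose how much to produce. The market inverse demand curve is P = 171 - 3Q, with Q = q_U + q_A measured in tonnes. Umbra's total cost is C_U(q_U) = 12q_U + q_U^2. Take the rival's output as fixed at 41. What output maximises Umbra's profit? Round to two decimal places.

With the rival's output fixed at 41, Umbra's profit is π_U = (171 - 3·41 - 3q_U)q_U - (12q_U + q_U²) = (48 - 3q_U)q_U - (12q_U + q_U²).
∂π_U/∂q_U = 36 - 8q_U = 0, so q_U = 9/2.

4.50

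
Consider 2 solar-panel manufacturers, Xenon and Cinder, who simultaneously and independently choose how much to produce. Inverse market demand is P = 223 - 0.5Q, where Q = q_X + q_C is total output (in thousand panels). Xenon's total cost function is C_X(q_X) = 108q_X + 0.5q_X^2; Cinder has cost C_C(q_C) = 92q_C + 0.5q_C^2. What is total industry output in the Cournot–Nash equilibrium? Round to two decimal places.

Xenon's profit: π_X = (223 - 0.5Q)q_X - (108q_X + (1/2)q_X²). Setting ∂π_X/∂q_X = 0: 115 - 2q_X - (1/2)(q_C) = 0.
Cinder's first-order condition: 131 - 2q_C - (1/2)(q_X) = 0.
Best responses: q_X = (115 - (1/2)q_C)/2, q_C = (131 - (1/2)q_X)/2.
Solving the pair: q_X = 658/15, q_C = 818/15.
Total output Q = 658/15 + 818/15 = 492/5.

98.40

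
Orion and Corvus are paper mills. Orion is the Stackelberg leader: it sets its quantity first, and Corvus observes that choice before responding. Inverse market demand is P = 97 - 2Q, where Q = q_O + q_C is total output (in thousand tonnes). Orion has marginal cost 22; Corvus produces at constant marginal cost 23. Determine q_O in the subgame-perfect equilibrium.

The follower Corvus best-responds to any q_O: π_C = (97 - 2Q)q_C - 23q_C.
∂π_C/∂q_C = 74 - 2q_O - 4q_C = 0 gives the reaction function q_C = (74 - 2q_O)/4.
The leader anticipates this reaction. Substituting into P = 97 - 2Q gives P = 60 - q_O, so π_O = (60 - q_O)q_O - 22q_O.
The leader's first-order condition 38 - 2q_O = 0 yields q_O = 19.
Then q_C = (74 - 2·19)/4 = 9.

19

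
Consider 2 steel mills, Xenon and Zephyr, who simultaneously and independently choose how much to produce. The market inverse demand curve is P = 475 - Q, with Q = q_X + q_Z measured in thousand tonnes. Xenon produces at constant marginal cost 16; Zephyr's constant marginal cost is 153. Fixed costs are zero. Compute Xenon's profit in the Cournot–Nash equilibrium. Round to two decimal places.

39468.44

Xenon's profit: π_X = (475 - Q)q_X - (16q_X). Setting ∂π_X/∂q_X = 0: 459 - 2q_X - (q_Z) = 0.
Zephyr's profit: π_Z = (475 - Q)q_Z - (153q_Z). Setting ∂π_Z/∂q_Z = 0: 322 - 2q_Z - (q_X) = 0.
Rearranging gives the reaction functions q_X = (459 - q_Z)/2 and q_Z = (322 - q_X)/2.
Solving the pair: q_X = 596/3, q_Z = 185/3.
Price P = 475 - 781/3 = 644/3.
Xenon's profit: (644/3 - 16)·(596/3) = 39468.4444.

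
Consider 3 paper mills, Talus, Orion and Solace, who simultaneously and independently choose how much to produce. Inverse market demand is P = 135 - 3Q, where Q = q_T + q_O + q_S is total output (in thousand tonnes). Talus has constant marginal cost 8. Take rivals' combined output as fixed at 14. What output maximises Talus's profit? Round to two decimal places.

With rivals' combined output fixed at 14, Talus's profit is π_T = (135 - 3·14 - 3q_T)q_T - (8q_T) = (93 - 3q_T)q_T - (8q_T).
∂π_T/∂q_T = 85 - 6q_T = 0, so q_T = 85/6.

14.17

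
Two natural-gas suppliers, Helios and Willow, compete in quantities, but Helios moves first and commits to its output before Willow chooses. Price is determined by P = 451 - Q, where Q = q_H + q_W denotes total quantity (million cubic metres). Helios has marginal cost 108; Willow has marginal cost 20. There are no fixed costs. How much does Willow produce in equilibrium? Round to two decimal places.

The follower Willow best-responds to any q_H: π_W = (451 - Q)q_W - 20q_W.
Follower FOC: 431 - q_H - 2q_W = 0, so q_W(q_H) = (431 - q_H)/2.
The leader anticipates this reaction. Substituting into P = 451 - Q gives P = 471/2 - (1/2)q_H, so π_H = (471/2 - (1/2)q_H)q_H - 108q_H.
Leader FOC: 255/2 - q_H = 0, so q_H = 255/2.
Then q_W = (431 - 255/2)/2 = 607/4.

151.75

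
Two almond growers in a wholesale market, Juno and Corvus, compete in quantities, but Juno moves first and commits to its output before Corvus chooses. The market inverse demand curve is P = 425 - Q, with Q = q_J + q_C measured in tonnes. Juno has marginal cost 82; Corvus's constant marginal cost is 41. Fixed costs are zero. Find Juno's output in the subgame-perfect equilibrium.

The follower Corvus best-responds to any q_J: π_C = (425 - Q)q_C - 41q_C.
Setting the follower's marginal profit to zero, 384 - q_J - 2q_C = 0, i.e. q_C = (384 - q_J)/2.
The leader anticipates this reaction. Substituting into P = 425 - Q gives P = 233 - (1/2)q_J, so π_J = (233 - (1/2)q_J)q_J - 82q_J.
Maximising: ∂π_J/∂q_J = 151 - q_J = 0, giving q_J = 151.
Then q_C = (384 - 151)/2 = 233/2.

151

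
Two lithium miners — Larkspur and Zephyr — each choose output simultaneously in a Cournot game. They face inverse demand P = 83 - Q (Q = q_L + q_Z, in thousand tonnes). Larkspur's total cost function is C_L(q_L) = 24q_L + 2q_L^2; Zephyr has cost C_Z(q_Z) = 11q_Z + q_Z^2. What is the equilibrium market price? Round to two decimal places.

59.65

Larkspur's profit: π_L = (83 - Q)q_L - (24q_L + 2q_L²). Setting ∂π_L/∂q_L = 0: 59 - 6q_L - (q_Z) = 0.
Zephyr's first-order condition: 72 - 4q_Z - (q_L) = 0.
So q_L = (59 - q_Z)/6 and q_Z = (72 - q_L)/4.
Solving the pair: q_L = 164/23, q_Z = 373/23.
Total output Q = 537/23, so price P = 83 - 537/23 = 1372/23.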